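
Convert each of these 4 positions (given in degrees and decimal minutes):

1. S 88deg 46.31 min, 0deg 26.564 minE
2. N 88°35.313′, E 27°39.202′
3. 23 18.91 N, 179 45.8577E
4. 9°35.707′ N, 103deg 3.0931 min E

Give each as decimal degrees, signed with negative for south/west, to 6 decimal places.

Point 1:
  φ: 46.31′ = 0.771833°; total 88.7718333
  S ⇒ negate
  Longitude: 26.564′ = 0.442733°; total 0.4427333
  E → positive
Point 2:
  φ: 88 + 35.313/60 = 88.5885500
  N ⇒ keep positive
  Lon: 27 + 39.202/60 = 27.6533667
  E ⇒ keep positive
Point 3:
  φ: 23 + 18.91/60 = 23.3151667
  N ⇒ keep positive
  Lon: 179 + 45.8577/60 = 179.7642950
  E ⇒ keep positive
Point 4:
  Latitude: 9 + 35.707/60 = 9.5951167
  N → positive
  Longitude: 3.0931′ = 0.051552°; total 103.0515517
  E ⇒ keep positive

1. -88.771833, 0.442733
2. 88.588550, 27.653367
3. 23.315167, 179.764295
4. 9.595117, 103.051552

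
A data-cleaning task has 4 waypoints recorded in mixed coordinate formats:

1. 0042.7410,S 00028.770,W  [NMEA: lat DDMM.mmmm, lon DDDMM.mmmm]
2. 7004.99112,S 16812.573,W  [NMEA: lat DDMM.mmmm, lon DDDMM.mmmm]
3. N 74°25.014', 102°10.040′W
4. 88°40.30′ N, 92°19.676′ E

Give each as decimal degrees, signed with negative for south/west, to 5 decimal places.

Point 1:
  Latitude: split at 2 digits → 00° and 42.741′; 0 + 42.741/60 = 0.712350
  hemisphere S, so the sign is −
  λ: degrees = first 3 digits = 0, minutes = 28.77; 0 + 28.77/60 = 0.479500
  hemisphere W, so the sign is −
Point 2:
  φ: split at 2 digits → 70° and 4.99112′; 70 + 4.99112/60 = 70.083185
  hemisphere S, so the sign is −
  λ: degrees = first 3 digits = 168, minutes = 12.573; 168 + 12.573/60 = 168.209550
  W ⇒ negate
Point 3:
  Lat: 25.014′ = 0.416900°; total 74.416900
  N ⇒ keep positive
  Lon: 10.04′ = 0.167333°; total 102.167333
  W → negative
Point 4:
  φ: 88 + 40.3/60 = 88.671667
  N ⇒ keep positive
  Lon: 92 + 19.676/60 = 92.327933
  E ⇒ keep positive

1. -0.71235, -0.47950
2. -70.08319, -168.20955
3. 74.41690, -102.16733
4. 88.67167, 92.32793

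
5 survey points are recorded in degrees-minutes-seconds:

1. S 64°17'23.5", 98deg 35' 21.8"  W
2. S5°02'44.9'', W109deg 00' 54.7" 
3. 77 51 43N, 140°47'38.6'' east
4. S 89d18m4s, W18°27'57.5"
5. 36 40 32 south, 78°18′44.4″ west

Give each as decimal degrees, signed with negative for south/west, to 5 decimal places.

Point 1:
  Lat: 64 + 17/60 + 23.5/3600 = 64.289861
  S ⇒ negate
  Longitude: 98 + 35/60 + 21.8/3600 = 98.589389
  hemisphere W, so the sign is −
Point 2:
  φ: 5° + 2/60 + 44.9/3600 = 5 + 0.033333 + 0.012472 = 5.045806
  hemisphere S, so the sign is −
  λ: 109° + 0/60 + 54.7/3600 = 109 + 0.000000 + 0.015194 = 109.015194
  hemisphere W, so the sign is −
Point 3:
  Lat: 77 + 51/60 + 43/3600 = 77.861944
  N ⇒ keep positive
  λ: 47′ + 38.6″ = 47.64333′; 140 + 47.64333/60 = 140.794056
  E → positive
Point 4:
  Latitude: 18′ + 4″ = 18.06667′; 89 + 18.06667/60 = 89.301111
  S ⇒ negate
  Longitude: 27′ + 57.5″ = 27.95833′; 18 + 27.95833/60 = 18.465972
  W → negative
Point 5:
  Lat: 40′ + 32″ = 40.53333′; 36 + 40.53333/60 = 36.675556
  S → negative
  λ: 78° + 18/60 + 44.4/3600 = 78 + 0.300000 + 0.012333 = 78.312333
  W ⇒ negate

1. -64.28986, -98.58939
2. -5.04581, -109.01519
3. 77.86194, 140.79406
4. -89.30111, -18.46597
5. -36.67556, -78.31233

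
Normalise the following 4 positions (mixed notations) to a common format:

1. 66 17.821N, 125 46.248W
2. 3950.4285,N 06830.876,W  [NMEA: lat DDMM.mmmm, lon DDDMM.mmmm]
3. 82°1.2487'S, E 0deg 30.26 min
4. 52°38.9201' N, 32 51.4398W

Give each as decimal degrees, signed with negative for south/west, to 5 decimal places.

1. 66.29702, -125.77080
2. 39.84048, -68.51460
3. -82.02081, 0.50433
4. 52.64867, -32.85733

Point 1:
  Latitude: 66 + 17.821/60 = 66.297017
  N → positive
  λ: 125 + 46.248/60 = 125.770800
  hemisphere W, so the sign is −
Point 2:
  Latitude: split at 2 digits → 39° and 50.4285′; 39 + 50.4285/60 = 39.840475
  N ⇒ keep positive
  Longitude: split at 3 digits → 068° and 30.876′; 68 + 30.876/60 = 68.514600
  W ⇒ negate
Point 3:
  Latitude: 82 + 1.2487/60 = 82.020812
  S → negative
  λ: 0 + 30.26/60 = 0.504333
  E ⇒ keep positive
Point 4:
  φ: 52 + 38.9201/60 = 52.648668
  N → positive
  Lon: 51.4398′ = 0.857330°; total 32.857330
  hemisphere W, so the sign is −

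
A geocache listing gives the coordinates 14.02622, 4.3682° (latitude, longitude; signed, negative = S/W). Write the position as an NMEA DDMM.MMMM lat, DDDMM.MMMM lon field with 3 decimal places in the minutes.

φ: 14° + 0.026220 × 60 = 14° 1.57320′
Longitude: minutes = (4.368200 − 4) × 60 = 22.09200

1401.573,N / 00422.092,E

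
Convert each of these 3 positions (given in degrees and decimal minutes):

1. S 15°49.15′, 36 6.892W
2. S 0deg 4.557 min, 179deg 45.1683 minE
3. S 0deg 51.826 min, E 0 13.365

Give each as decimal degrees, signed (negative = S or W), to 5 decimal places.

Point 1:
  φ: 15 + 49.15/60 = 15.819167
  hemisphere S, so the sign is −
  Lon: 36 + 6.892/60 = 36.114867
  W ⇒ negate
Point 2:
  Latitude: 4.557′ = 0.075950°; total 0.075950
  hemisphere S, so the sign is −
  Lon: 45.1683′ = 0.752805°; total 179.752805
  E ⇒ keep positive
Point 3:
  Lat: 51.826′ = 0.863767°; total 0.863767
  S → negative
  Longitude: 13.365′ = 0.222750°; total 0.222750
  E ⇒ keep positive

1. -15.81917, -36.11487
2. -0.07595, 179.75281
3. -0.86377, 0.22275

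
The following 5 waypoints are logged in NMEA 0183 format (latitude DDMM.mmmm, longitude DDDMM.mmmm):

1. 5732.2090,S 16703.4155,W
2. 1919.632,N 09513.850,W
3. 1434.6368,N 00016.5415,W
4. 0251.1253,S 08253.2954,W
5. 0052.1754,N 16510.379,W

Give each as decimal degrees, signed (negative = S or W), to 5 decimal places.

Point 1:
  Latitude: split at 2 digits → 57° and 32.209′; 57 + 32.209/60 = 57.536817
  S → negative
  Longitude: degrees = first 3 digits = 167, minutes = 3.4155; 167 + 3.4155/60 = 167.056925
  W ⇒ negate
Point 2:
  Latitude: split at 2 digits → 19° and 19.632′; 19 + 19.632/60 = 19.327200
  N ⇒ keep positive
  Longitude: degrees = first 3 digits = 95, minutes = 13.85; 95 + 13.85/60 = 95.230833
  hemisphere W, so the sign is −
Point 3:
  Lat: degrees = first 2 digits = 14, minutes = 34.6368; 14 + 34.6368/60 = 14.577280
  N ⇒ keep positive
  Lon: degrees = first 3 digits = 0, minutes = 16.5415; 0 + 16.5415/60 = 0.275692
  hemisphere W, so the sign is −
Point 4:
  φ: degrees = first 2 digits = 2, minutes = 51.1253; 2 + 51.1253/60 = 2.852088
  hemisphere S, so the sign is −
  Lon: split at 3 digits → 082° and 53.2954′; 82 + 53.2954/60 = 82.888257
  hemisphere W, so the sign is −
Point 5:
  φ: degrees = first 2 digits = 0, minutes = 52.1754; 0 + 52.1754/60 = 0.869590
  N → positive
  Lon: degrees = first 3 digits = 165, minutes = 10.379; 165 + 10.379/60 = 165.172983
  hemisphere W, so the sign is −

1. -57.53682, -167.05693
2. 19.32720, -95.23083
3. 14.57728, -0.27569
4. -2.85209, -82.88826
5. 0.86959, -165.17298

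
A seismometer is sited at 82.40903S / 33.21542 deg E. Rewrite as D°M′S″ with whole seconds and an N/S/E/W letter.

φ: 0.409030 × 60 = 24.54180′ → 24′, remainder × 60 = 32.51″
Longitude: whole degrees 33; 12.92520′ → 12′ and 55.51″

82°24′33″ S, 33°12′56″ E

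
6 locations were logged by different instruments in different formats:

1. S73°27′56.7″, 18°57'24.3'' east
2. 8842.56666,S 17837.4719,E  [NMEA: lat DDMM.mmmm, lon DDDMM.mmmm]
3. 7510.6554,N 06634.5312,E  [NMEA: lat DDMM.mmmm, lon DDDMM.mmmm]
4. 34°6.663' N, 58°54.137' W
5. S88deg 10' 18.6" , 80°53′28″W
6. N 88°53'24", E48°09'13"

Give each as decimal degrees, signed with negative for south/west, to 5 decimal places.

1. -73.46575, 18.95675
2. -88.70944, 178.62453
3. 75.17759, 66.57552
4. 34.11105, -58.90228
5. -88.17183, -80.89111
6. 88.89000, 48.15361

Point 1:
  Lat: 73° + 27/60 + 56.7/3600 = 73 + 0.450000 + 0.015750 = 73.465750
  hemisphere S, so the sign is −
  Lon: 18° + 57/60 + 24.3/3600 = 18 + 0.950000 + 0.006750 = 18.956750
  E → positive
Point 2:
  Lat: degrees = first 2 digits = 88, minutes = 42.56666; 88 + 42.56666/60 = 88.709444
  S ⇒ negate
  λ: split at 3 digits → 178° and 37.4719′; 178 + 37.4719/60 = 178.624532
  E ⇒ keep positive
Point 3:
  Lat: split at 2 digits → 75° and 10.6554′; 75 + 10.6554/60 = 75.177590
  N → positive
  Longitude: degrees = first 3 digits = 66, minutes = 34.5312; 66 + 34.5312/60 = 66.575520
  E ⇒ keep positive
Point 4:
  Lat: 34 + 6.663/60 = 34.111050
  N → positive
  λ: 58 + 54.137/60 = 58.902283
  W ⇒ negate
Point 5:
  φ: 88 + 10/60 + 18.6/3600 = 88.171833
  hemisphere S, so the sign is −
  Longitude: 80° + 53/60 + 28/3600 = 80 + 0.883333 + 0.007778 = 80.891111
  hemisphere W, so the sign is −
Point 6:
  Latitude: 53′ + 24″ = 53.40000′; 88 + 53.40000/60 = 88.890000
  N ⇒ keep positive
  λ: 48 + 9/60 + 13/3600 = 48.153611
  E ⇒ keep positive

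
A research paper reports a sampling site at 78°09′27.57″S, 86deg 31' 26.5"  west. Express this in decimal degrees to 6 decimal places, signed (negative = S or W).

Latitude: 9′ + 27.57″ = 9.45950′; 78 + 9.45950/60 = 78.1576583
hemisphere S, so the sign is −
Lon: 86 + 31/60 + 26.5/3600 = 86.5240278
W ⇒ negate

-78.157658, -86.524028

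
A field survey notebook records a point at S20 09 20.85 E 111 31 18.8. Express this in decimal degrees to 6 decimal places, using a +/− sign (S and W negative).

Latitude: 20 + 9/60 + 20.85/3600 = 20.1557917
hemisphere S, so the sign is −
Lon: 31′ + 18.8″ = 31.31333′; 111 + 31.31333/60 = 111.5218889
E → positive

-20.155792, 111.521889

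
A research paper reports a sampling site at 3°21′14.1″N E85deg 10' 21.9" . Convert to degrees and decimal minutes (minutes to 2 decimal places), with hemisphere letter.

3° 21.24′ N, 85° 10.37′ E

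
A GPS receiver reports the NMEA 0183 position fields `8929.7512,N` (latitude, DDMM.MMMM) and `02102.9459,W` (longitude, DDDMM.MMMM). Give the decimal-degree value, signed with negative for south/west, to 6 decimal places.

Latitude: split at 2 digits → 89° and 29.7512′; 89 + 29.7512/60 = 89.4958533
N ⇒ keep positive
Longitude: split at 3 digits → 021° and 2.9459′; 21 + 2.9459/60 = 21.0490983
hemisphere W, so the sign is −

89.495853, -21.049098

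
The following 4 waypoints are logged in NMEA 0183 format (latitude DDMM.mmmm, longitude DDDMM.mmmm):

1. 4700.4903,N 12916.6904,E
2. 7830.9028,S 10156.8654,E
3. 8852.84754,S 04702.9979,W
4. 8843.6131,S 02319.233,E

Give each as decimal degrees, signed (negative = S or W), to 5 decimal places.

1. 47.00817, 129.27817
2. -78.51505, 101.94776
3. -88.88079, -47.04997
4. -88.72689, 23.32055

Point 1:
  Lat: split at 2 digits → 47° and 0.4903′; 47 + 0.4903/60 = 47.008172
  N → positive
  λ: degrees = first 3 digits = 129, minutes = 16.6904; 129 + 16.6904/60 = 129.278173
  E ⇒ keep positive
Point 2:
  φ: split at 2 digits → 78° and 30.9028′; 78 + 30.9028/60 = 78.515047
  S ⇒ negate
  Longitude: split at 3 digits → 101° and 56.8654′; 101 + 56.8654/60 = 101.947757
  E → positive
Point 3:
  Latitude: split at 2 digits → 88° and 52.84754′; 88 + 52.84754/60 = 88.880792
  hemisphere S, so the sign is −
  Longitude: split at 3 digits → 047° and 2.9979′; 47 + 2.9979/60 = 47.049965
  hemisphere W, so the sign is −
Point 4:
  Latitude: degrees = first 2 digits = 88, minutes = 43.6131; 88 + 43.6131/60 = 88.726885
  S ⇒ negate
  Lon: degrees = first 3 digits = 23, minutes = 19.233; 23 + 19.233/60 = 23.320550
  E → positive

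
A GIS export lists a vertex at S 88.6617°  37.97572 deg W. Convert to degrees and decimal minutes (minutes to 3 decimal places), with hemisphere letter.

88° 39.702′ S, 37° 58.543′ W

Lat: fractional part 0.661700 → 39.70200 minutes
Longitude: 37° + 0.975720 × 60 = 37° 58.54320′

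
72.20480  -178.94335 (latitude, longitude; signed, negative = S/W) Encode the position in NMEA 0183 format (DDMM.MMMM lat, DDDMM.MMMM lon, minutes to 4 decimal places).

7212.2880,N / 17856.6010,W

Lat: fractional part 0.204800 → 12.288000 minutes
Longitude is negative → W; |value| = 178.943350
Lon: fractional part 0.943350 → 56.601000 minutes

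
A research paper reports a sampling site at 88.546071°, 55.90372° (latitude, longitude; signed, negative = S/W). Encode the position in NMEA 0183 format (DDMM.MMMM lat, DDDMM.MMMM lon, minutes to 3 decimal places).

φ: minutes = (88.546071 − 88) × 60 = 32.76426
Longitude: fractional part 0.903720 → 54.22320 minutes

8832.764,N / 05554.223,E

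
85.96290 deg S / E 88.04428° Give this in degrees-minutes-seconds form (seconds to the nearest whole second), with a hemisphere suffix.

φ: 0.962900 × 60 = 57.77400′ → 57′, remainder × 60 = 46.44″
Lon: 0.044280 × 60 = 2.65680′ → 2′, remainder × 60 = 39.41″

85°57′46″ S, 88°02′39″ E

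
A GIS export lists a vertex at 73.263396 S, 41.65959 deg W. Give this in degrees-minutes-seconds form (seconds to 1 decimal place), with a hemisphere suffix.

73°15′48.2″ S, 41°39′34.5″ W

φ: 0.263396° → 15.80376′; 0.80376 × 60 = 48.226″
Longitude: 0.659590 × 60 = 39.57540′ → 39′, remainder × 60 = 34.524″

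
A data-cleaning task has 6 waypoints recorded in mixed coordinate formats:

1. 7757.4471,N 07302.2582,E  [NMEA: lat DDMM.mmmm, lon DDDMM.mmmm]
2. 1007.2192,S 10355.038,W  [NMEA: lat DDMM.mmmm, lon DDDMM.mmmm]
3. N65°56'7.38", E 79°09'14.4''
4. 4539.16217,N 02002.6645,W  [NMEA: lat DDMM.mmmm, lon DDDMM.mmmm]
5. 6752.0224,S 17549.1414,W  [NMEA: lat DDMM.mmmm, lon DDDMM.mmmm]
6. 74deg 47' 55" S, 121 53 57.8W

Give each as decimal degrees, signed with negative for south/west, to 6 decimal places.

1. 77.957452, 73.037637
2. -10.120320, -103.917300
3. 65.935383, 79.154000
4. 45.652703, -20.044408
5. -67.867040, -175.819023
6. -74.798611, -121.899389

Point 1:
  Latitude: degrees = first 2 digits = 77, minutes = 57.4471; 77 + 57.4471/60 = 77.9574517
  N → positive
  λ: split at 3 digits → 073° and 2.2582′; 73 + 2.2582/60 = 73.0376367
  E → positive
Point 2:
  φ: degrees = first 2 digits = 10, minutes = 7.2192; 10 + 7.2192/60 = 10.1203200
  S ⇒ negate
  Longitude: split at 3 digits → 103° and 55.038′; 103 + 55.038/60 = 103.9173000
  W ⇒ negate
Point 3:
  Lat: 65° + 56/60 + 7.38/3600 = 65 + 0.933333 + 0.002050 = 65.9353833
  N → positive
  Longitude: 9′ + 14.4″ = 9.24000′; 79 + 9.24000/60 = 79.1540000
  E ⇒ keep positive
Point 4:
  φ: split at 2 digits → 45° and 39.16217′; 45 + 39.16217/60 = 45.6527028
  N → positive
  Lon: split at 3 digits → 020° and 2.6645′; 20 + 2.6645/60 = 20.0444083
  W ⇒ negate
Point 5:
  Lat: split at 2 digits → 67° and 52.0224′; 67 + 52.0224/60 = 67.8670400
  S → negative
  λ: split at 3 digits → 175° and 49.1414′; 175 + 49.1414/60 = 175.8190233
  hemisphere W, so the sign is −
Point 6:
  Lat: 74 + 47/60 + 55/3600 = 74.7986111
  S → negative
  Longitude: 121° + 53/60 + 57.8/3600 = 121 + 0.883333 + 0.016056 = 121.8993889
  hemisphere W, so the sign is −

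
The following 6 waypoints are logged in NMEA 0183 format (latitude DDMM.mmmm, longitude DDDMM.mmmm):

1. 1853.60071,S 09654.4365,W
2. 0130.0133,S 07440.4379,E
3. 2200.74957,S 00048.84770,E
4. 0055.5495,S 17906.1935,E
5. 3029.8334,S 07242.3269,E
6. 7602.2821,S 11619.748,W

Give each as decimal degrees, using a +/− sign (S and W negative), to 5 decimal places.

Point 1:
  Latitude: split at 2 digits → 18° and 53.60071′; 18 + 53.60071/60 = 18.893345
  hemisphere S, so the sign is −
  Lon: split at 3 digits → 096° and 54.4365′; 96 + 54.4365/60 = 96.907275
  W → negative
Point 2:
  Lat: degrees = first 2 digits = 1, minutes = 30.0133; 1 + 30.0133/60 = 1.500222
  S ⇒ negate
  Lon: split at 3 digits → 074° and 40.4379′; 74 + 40.4379/60 = 74.673965
  E ⇒ keep positive
Point 3:
  Latitude: degrees = first 2 digits = 22, minutes = 0.74957; 22 + 0.74957/60 = 22.012493
  hemisphere S, so the sign is −
  Longitude: split at 3 digits → 000° and 48.8477′; 0 + 48.8477/60 = 0.814128
  E ⇒ keep positive
Point 4:
  φ: split at 2 digits → 00° and 55.5495′; 0 + 55.5495/60 = 0.925825
  hemisphere S, so the sign is −
  λ: split at 3 digits → 179° and 6.1935′; 179 + 6.1935/60 = 179.103225
  E → positive
Point 5:
  Latitude: split at 2 digits → 30° and 29.8334′; 30 + 29.8334/60 = 30.497223
  S ⇒ negate
  λ: split at 3 digits → 072° and 42.3269′; 72 + 42.3269/60 = 72.705448
  E ⇒ keep positive
Point 6:
  Lat: split at 2 digits → 76° and 2.2821′; 76 + 2.2821/60 = 76.038035
  S → negative
  λ: degrees = first 3 digits = 116, minutes = 19.748; 116 + 19.748/60 = 116.329133
  W → negative

1. -18.89335, -96.90728
2. -1.50022, 74.67397
3. -22.01249, 0.81413
4. -0.92583, 179.10323
5. -30.49722, 72.70545
6. -76.03804, -116.32913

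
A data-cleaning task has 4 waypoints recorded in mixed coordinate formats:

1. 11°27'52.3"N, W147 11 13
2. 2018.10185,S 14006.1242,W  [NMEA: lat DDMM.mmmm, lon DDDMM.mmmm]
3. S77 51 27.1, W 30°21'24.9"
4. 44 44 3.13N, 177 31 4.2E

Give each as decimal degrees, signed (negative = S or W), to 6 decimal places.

Point 1:
  Latitude: 11° + 27/60 + 52.3/3600 = 11 + 0.450000 + 0.014528 = 11.4645278
  N → positive
  λ: 147° + 11/60 + 13/3600 = 147 + 0.183333 + 0.003611 = 147.1869444
  W ⇒ negate
Point 2:
  Lat: degrees = first 2 digits = 20, minutes = 18.10185; 20 + 18.10185/60 = 20.3016975
  S ⇒ negate
  λ: degrees = first 3 digits = 140, minutes = 6.1242; 140 + 6.1242/60 = 140.1020700
  hemisphere W, so the sign is −
Point 3:
  Latitude: 51′ + 27.1″ = 51.45167′; 77 + 51.45167/60 = 77.8575278
  S → negative
  Longitude: 30 + 21/60 + 24.9/3600 = 30.3569167
  W → negative
Point 4:
  φ: 44′ + 3.13″ = 44.05217′; 44 + 44.05217/60 = 44.7342028
  N → positive
  λ: 177 + 31/60 + 4.2/3600 = 177.5178333
  E → positive

1. 11.464528, -147.186944
2. -20.301698, -140.102070
3. -77.857528, -30.356917
4. 44.734203, 177.517833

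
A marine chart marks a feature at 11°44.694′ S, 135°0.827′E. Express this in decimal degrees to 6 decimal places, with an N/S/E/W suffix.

11.744900° S, 135.013783° E

Latitude: 44.694′ = 0.744900°; total 11.7449000
Longitude: 135 + 0.827/60 = 135.0137833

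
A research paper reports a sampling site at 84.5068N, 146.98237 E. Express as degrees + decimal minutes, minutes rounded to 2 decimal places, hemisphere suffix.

Latitude: 84° + 0.506800 × 60 = 84° 30.4080′
Longitude: minutes = (146.982370 − 146) × 60 = 58.9422

84° 30.41′ N, 146° 58.94′ E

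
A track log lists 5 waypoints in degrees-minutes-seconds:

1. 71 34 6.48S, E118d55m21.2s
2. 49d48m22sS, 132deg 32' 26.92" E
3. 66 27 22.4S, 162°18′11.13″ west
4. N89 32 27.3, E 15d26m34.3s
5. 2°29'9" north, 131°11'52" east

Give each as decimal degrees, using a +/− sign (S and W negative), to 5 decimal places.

1. -71.56847, 118.92256
2. -49.80611, 132.54081
3. -66.45622, -162.30309
4. 89.54092, 15.44286
5. 2.48583, 131.19778

Point 1:
  φ: 34′ + 6.48″ = 34.10800′; 71 + 34.10800/60 = 71.568467
  S ⇒ negate
  Lon: 55′ + 21.2″ = 55.35333′; 118 + 55.35333/60 = 118.922556
  E ⇒ keep positive
Point 2:
  Lat: 49° + 48/60 + 22/3600 = 49 + 0.800000 + 0.006111 = 49.806111
  S ⇒ negate
  λ: 32′ + 26.92″ = 32.44867′; 132 + 32.44867/60 = 132.540811
  E ⇒ keep positive
Point 3:
  φ: 66° + 27/60 + 22.4/3600 = 66 + 0.450000 + 0.006222 = 66.456222
  S ⇒ negate
  λ: 162 + 18/60 + 11.13/3600 = 162.303092
  hemisphere W, so the sign is −
Point 4:
  φ: 32′ + 27.3″ = 32.45500′; 89 + 32.45500/60 = 89.540917
  N ⇒ keep positive
  λ: 26′ + 34.3″ = 26.57167′; 15 + 26.57167/60 = 15.442861
  E → positive
Point 5:
  Latitude: 2 + 29/60 + 9/3600 = 2.485833
  N → positive
  Longitude: 131° + 11/60 + 52/3600 = 131 + 0.183333 + 0.014444 = 131.197778
  E ⇒ keep positive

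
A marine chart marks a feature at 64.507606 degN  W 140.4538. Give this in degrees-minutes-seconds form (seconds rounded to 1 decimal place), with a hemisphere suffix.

φ: 0.507606 × 60 = 30.45636′ → 30′, remainder × 60 = 27.382″
λ: 0.453800° → 27.22800′; 0.22800 × 60 = 13.680″

64°30′27.4″ N, 140°27′13.7″ W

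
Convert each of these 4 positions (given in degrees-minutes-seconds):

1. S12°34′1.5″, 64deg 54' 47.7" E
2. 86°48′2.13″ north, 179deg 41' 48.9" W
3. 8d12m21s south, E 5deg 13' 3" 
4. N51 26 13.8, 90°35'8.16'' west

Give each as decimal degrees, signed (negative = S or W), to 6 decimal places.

1. -12.567083, 64.913250
2. 86.800592, -179.696917
3. -8.205833, 5.217500
4. 51.437167, -90.585600

Point 1:
  φ: 12° + 34/60 + 1.5/3600 = 12 + 0.566667 + 0.000417 = 12.5670833
  hemisphere S, so the sign is −
  Longitude: 54′ + 47.7″ = 54.79500′; 64 + 54.79500/60 = 64.9132500
  E → positive
Point 2:
  φ: 48′ + 2.13″ = 48.03550′; 86 + 48.03550/60 = 86.8005917
  N ⇒ keep positive
  Lon: 179° + 41/60 + 48.9/3600 = 179 + 0.683333 + 0.013583 = 179.6969167
  hemisphere W, so the sign is −
Point 3:
  Lat: 8° + 12/60 + 21/3600 = 8 + 0.200000 + 0.005833 = 8.2058333
  hemisphere S, so the sign is −
  λ: 5° + 13/60 + 3/3600 = 5 + 0.216667 + 0.000833 = 5.2175000
  E → positive
Point 4:
  φ: 26′ + 13.8″ = 26.23000′; 51 + 26.23000/60 = 51.4371667
  N → positive
  Longitude: 90 + 35/60 + 8.16/3600 = 90.5856000
  W ⇒ negate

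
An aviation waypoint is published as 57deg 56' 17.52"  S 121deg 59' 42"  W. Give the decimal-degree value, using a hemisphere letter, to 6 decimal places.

Lat: 57° + 56/60 + 17.52/3600 = 57 + 0.933333 + 0.004867 = 57.9382000
Longitude: 121° + 59/60 + 42/3600 = 121 + 0.983333 + 0.011667 = 121.9950000

57.938200° S, 121.995000° W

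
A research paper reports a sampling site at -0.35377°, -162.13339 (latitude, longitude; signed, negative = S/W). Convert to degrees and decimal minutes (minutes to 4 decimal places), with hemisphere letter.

0° 21.2262′ S, 162° 8.0034′ W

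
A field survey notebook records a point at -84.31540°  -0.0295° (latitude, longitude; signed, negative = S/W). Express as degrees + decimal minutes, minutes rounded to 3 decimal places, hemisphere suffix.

84° 18.924′ S, 0° 1.770′ W

Latitude is negative → S; |value| = 84.315400
φ: fractional part 0.315400 → 18.92400 minutes
Longitude is negative → W; |value| = 0.029500
Lon: 0° + 0.029500 × 60 = 0° 1.77000′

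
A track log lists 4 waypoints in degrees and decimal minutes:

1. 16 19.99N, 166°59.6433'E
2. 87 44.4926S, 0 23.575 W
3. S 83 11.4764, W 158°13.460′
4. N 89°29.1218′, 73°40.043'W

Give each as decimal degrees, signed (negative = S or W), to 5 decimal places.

1. 16.33317, 166.99406
2. -87.74154, -0.39292
3. -83.19127, -158.22433
4. 89.48536, -73.66738

Point 1:
  Lat: 19.99′ = 0.333167°; total 16.333167
  N → positive
  Lon: 59.6433′ = 0.994055°; total 166.994055
  E ⇒ keep positive
Point 2:
  Latitude: 44.4926′ = 0.741543°; total 87.741543
  S → negative
  Lon: 23.575′ = 0.392917°; total 0.392917
  W → negative
Point 3:
  φ: 83 + 11.4764/60 = 83.191273
  S → negative
  Longitude: 158 + 13.46/60 = 158.224333
  W → negative
Point 4:
  Lat: 89 + 29.1218/60 = 89.485363
  N → positive
  λ: 73 + 40.043/60 = 73.667383
  W ⇒ negate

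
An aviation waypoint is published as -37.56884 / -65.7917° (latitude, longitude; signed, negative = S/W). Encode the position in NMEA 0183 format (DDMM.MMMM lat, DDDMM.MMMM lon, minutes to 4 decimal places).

Latitude is negative → S; |value| = 37.568840
Lat: minutes = (37.568840 − 37) × 60 = 34.130400
Longitude is negative → W; |value| = 65.791700
Lon: 65° + 0.791700 × 60 = 65° 47.502000′

3734.1304,S / 06547.5020,W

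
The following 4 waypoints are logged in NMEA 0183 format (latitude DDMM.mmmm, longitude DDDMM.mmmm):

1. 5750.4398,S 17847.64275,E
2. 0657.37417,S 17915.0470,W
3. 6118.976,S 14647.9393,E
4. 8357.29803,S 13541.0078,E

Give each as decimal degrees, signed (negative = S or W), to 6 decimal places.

Point 1:
  Latitude: degrees = first 2 digits = 57, minutes = 50.4398; 57 + 50.4398/60 = 57.8406633
  S → negative
  Lon: split at 3 digits → 178° and 47.64275′; 178 + 47.64275/60 = 178.7940458
  E → positive
Point 2:
  Lat: split at 2 digits → 06° and 57.37417′; 6 + 57.37417/60 = 6.9562362
  S → negative
  λ: degrees = first 3 digits = 179, minutes = 15.047; 179 + 15.047/60 = 179.2507833
  W ⇒ negate
Point 3:
  Lat: split at 2 digits → 61° and 18.976′; 61 + 18.976/60 = 61.3162667
  S ⇒ negate
  Lon: degrees = first 3 digits = 146, minutes = 47.9393; 146 + 47.9393/60 = 146.7989883
  E ⇒ keep positive
Point 4:
  Lat: degrees = first 2 digits = 83, minutes = 57.29803; 83 + 57.29803/60 = 83.9549672
  hemisphere S, so the sign is −
  λ: degrees = first 3 digits = 135, minutes = 41.0078; 135 + 41.0078/60 = 135.6834633
  E → positive

1. -57.840663, 178.794046
2. -6.956236, -179.250783
3. -61.316267, 146.798988
4. -83.954967, 135.683463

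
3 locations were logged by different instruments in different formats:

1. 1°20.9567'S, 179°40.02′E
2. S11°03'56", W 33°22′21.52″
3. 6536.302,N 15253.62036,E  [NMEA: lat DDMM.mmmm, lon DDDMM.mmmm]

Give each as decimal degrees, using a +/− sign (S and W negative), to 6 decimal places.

Point 1:
  φ: 20.9567′ = 0.349278°; total 1.3492783
  hemisphere S, so the sign is −
  λ: 40.02′ = 0.667000°; total 179.6670000
  E → positive
Point 2:
  φ: 3′ + 56″ = 3.93333′; 11 + 3.93333/60 = 11.0655556
  S ⇒ negate
  Lon: 22′ + 21.52″ = 22.35867′; 33 + 22.35867/60 = 33.3726444
  W → negative
Point 3:
  Latitude: degrees = first 2 digits = 65, minutes = 36.302; 65 + 36.302/60 = 65.6050333
  N → positive
  Lon: split at 3 digits → 152° and 53.62036′; 152 + 53.62036/60 = 152.8936727
  E ⇒ keep positive

1. -1.349278, 179.667000
2. -11.065556, -33.372644
3. 65.605033, 152.893673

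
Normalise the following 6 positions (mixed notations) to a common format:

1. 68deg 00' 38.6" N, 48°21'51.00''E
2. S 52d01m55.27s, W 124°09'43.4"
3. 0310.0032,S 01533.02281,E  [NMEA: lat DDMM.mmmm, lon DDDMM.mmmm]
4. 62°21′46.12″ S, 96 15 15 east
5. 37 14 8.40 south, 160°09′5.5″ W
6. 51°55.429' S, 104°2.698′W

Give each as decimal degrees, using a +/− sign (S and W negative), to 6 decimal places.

1. 68.010722, 48.364167
2. -52.032019, -124.162056
3. -3.166720, 15.550380
4. -62.362811, 96.254167
5. -37.235667, -160.151528
6. -51.923817, -104.044967

Point 1:
  φ: 0′ + 38.6″ = 0.64333′; 68 + 0.64333/60 = 68.0107222
  N ⇒ keep positive
  Longitude: 48 + 21/60 + 51/3600 = 48.3641667
  E → positive
Point 2:
  Lat: 52 + 1/60 + 55.27/3600 = 52.0320194
  S → negative
  λ: 124° + 9/60 + 43.4/3600 = 124 + 0.150000 + 0.012056 = 124.1620556
  hemisphere W, so the sign is −
Point 3:
  φ: split at 2 digits → 03° and 10.0032′; 3 + 10.0032/60 = 3.1667200
  S → negative
  λ: degrees = first 3 digits = 15, minutes = 33.02281; 15 + 33.02281/60 = 15.5503802
  E ⇒ keep positive
Point 4:
  Latitude: 62° + 21/60 + 46.12/3600 = 62 + 0.350000 + 0.012811 = 62.3628111
  hemisphere S, so the sign is −
  Longitude: 96° + 15/60 + 15/3600 = 96 + 0.250000 + 0.004167 = 96.2541667
  E → positive
Point 5:
  Lat: 37 + 14/60 + 8.4/3600 = 37.2356667
  S → negative
  Longitude: 160° + 9/60 + 5.5/3600 = 160 + 0.150000 + 0.001528 = 160.1515278
  W ⇒ negate
Point 6:
  Lat: 51 + 55.429/60 = 51.9238167
  S → negative
  Lon: 2.698′ = 0.044967°; total 104.0449667
  hemisphere W, so the sign is −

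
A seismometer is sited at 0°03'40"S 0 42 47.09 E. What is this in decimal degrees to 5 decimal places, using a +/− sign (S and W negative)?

-0.06111, 0.71308

Latitude: 0° + 3/60 + 40/3600 = 0 + 0.050000 + 0.011111 = 0.061111
S ⇒ negate
Lon: 0° + 42/60 + 47.09/3600 = 0 + 0.700000 + 0.013081 = 0.713081
E ⇒ keep positive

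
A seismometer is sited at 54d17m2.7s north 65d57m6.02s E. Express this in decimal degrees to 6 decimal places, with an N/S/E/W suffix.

54.284083° N, 65.951672° E

Latitude: 17′ + 2.7″ = 17.04500′; 54 + 17.04500/60 = 54.2840833
λ: 65 + 57/60 + 6.02/3600 = 65.9516722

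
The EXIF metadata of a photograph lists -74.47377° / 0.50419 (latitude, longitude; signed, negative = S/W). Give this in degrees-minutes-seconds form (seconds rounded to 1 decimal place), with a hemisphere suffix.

74°28′25.6″ S, 0°30′15.1″ E

Latitude is negative → S; |value| = 74.473770
φ: 0.473770 × 60 = 28.42620′ → 28′, remainder × 60 = 25.572″
λ: 0.504190 × 60 = 30.25140′ → 30′, remainder × 60 = 15.084″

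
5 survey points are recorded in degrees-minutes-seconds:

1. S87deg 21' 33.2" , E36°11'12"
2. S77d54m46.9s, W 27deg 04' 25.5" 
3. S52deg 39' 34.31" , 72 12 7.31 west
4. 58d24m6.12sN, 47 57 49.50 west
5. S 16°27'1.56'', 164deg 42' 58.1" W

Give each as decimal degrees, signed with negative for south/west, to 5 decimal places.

1. -87.35922, 36.18667
2. -77.91303, -27.07375
3. -52.65953, -72.20203
4. 58.40170, -47.96375
5. -16.45043, -164.71614

Point 1:
  Latitude: 87° + 21/60 + 33.2/3600 = 87 + 0.350000 + 0.009222 = 87.359222
  hemisphere S, so the sign is −
  Longitude: 36 + 11/60 + 12/3600 = 36.186667
  E ⇒ keep positive
Point 2:
  Lat: 77 + 54/60 + 46.9/3600 = 77.913028
  S ⇒ negate
  λ: 27 + 4/60 + 25.5/3600 = 27.073750
  W → negative
Point 3:
  φ: 39′ + 34.31″ = 39.57183′; 52 + 39.57183/60 = 52.659531
  hemisphere S, so the sign is −
  Lon: 72 + 12/60 + 7.31/3600 = 72.202031
  W ⇒ negate
Point 4:
  Latitude: 58 + 24/60 + 6.12/3600 = 58.401700
  N → positive
  Lon: 47 + 57/60 + 49.5/3600 = 47.963750
  W ⇒ negate
Point 5:
  φ: 27′ + 1.56″ = 27.02600′; 16 + 27.02600/60 = 16.450433
  hemisphere S, so the sign is −
  Lon: 164 + 42/60 + 58.1/3600 = 164.716139
  W ⇒ negate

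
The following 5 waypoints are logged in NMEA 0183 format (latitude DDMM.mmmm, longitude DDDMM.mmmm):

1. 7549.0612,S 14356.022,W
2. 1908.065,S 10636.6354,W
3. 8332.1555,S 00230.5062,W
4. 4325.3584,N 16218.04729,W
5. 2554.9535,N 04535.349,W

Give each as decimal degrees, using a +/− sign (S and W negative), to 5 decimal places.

1. -75.81769, -143.93370
2. -19.13442, -106.61059
3. -83.53593, -2.50844
4. 43.42264, -162.30079
5. 25.91589, -45.58915

Point 1:
  Lat: degrees = first 2 digits = 75, minutes = 49.0612; 75 + 49.0612/60 = 75.817687
  S ⇒ negate
  Longitude: split at 3 digits → 143° and 56.022′; 143 + 56.022/60 = 143.933700
  hemisphere W, so the sign is −
Point 2:
  Lat: split at 2 digits → 19° and 8.065′; 19 + 8.065/60 = 19.134417
  S ⇒ negate
  λ: degrees = first 3 digits = 106, minutes = 36.6354; 106 + 36.6354/60 = 106.610590
  hemisphere W, so the sign is −
Point 3:
  Latitude: degrees = first 2 digits = 83, minutes = 32.1555; 83 + 32.1555/60 = 83.535925
  S → negative
  Lon: degrees = first 3 digits = 2, minutes = 30.5062; 2 + 30.5062/60 = 2.508437
  W ⇒ negate
Point 4:
  Lat: split at 2 digits → 43° and 25.3584′; 43 + 25.3584/60 = 43.422640
  N → positive
  λ: split at 3 digits → 162° and 18.04729′; 162 + 18.04729/60 = 162.300788
  hemisphere W, so the sign is −
Point 5:
  Latitude: degrees = first 2 digits = 25, minutes = 54.9535; 25 + 54.9535/60 = 25.915892
  N ⇒ keep positive
  Lon: degrees = first 3 digits = 45, minutes = 35.349; 45 + 35.349/60 = 45.589150
  W → negative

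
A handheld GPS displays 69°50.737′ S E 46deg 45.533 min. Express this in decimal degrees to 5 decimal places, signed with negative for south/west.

-69.84562, 46.75888

φ: 50.737′ = 0.845617°; total 69.845617
S → negative
Longitude: 45.533′ = 0.758883°; total 46.758883
E ⇒ keep positive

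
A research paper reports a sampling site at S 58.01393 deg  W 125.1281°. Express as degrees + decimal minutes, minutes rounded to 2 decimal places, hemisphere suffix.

φ: minutes = (58.013930 − 58) × 60 = 0.8358
Lon: 125° + 0.128100 × 60 = 125° 7.6860′

58° 0.84′ S, 125° 7.69′ W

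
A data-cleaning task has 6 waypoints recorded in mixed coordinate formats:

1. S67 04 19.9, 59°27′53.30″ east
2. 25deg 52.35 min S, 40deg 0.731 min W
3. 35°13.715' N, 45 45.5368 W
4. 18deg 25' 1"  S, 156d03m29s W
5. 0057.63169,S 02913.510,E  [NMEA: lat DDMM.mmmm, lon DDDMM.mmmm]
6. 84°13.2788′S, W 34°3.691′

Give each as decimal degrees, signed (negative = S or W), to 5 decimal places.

Point 1:
  Lat: 67° + 4/60 + 19.9/3600 = 67 + 0.066667 + 0.005528 = 67.072194
  hemisphere S, so the sign is −
  λ: 59 + 27/60 + 53.3/3600 = 59.464806
  E → positive
Point 2:
  Latitude: 52.35′ = 0.872500°; total 25.872500
  S ⇒ negate
  Longitude: 0.731′ = 0.012183°; total 40.012183
  W ⇒ negate
Point 3:
  φ: 13.715′ = 0.228583°; total 35.228583
  N → positive
  Longitude: 45.5368′ = 0.758947°; total 45.758947
  hemisphere W, so the sign is −
Point 4:
  Lat: 25′ + 1″ = 25.01667′; 18 + 25.01667/60 = 18.416944
  S → negative
  Longitude: 156 + 3/60 + 29/3600 = 156.058056
  W → negative
Point 5:
  Latitude: split at 2 digits → 00° and 57.63169′; 0 + 57.63169/60 = 0.960528
  S ⇒ negate
  Longitude: degrees = first 3 digits = 29, minutes = 13.51; 29 + 13.51/60 = 29.225167
  E → positive
Point 6:
  φ: 13.2788′ = 0.221313°; total 84.221313
  hemisphere S, so the sign is −
  Lon: 34 + 3.691/60 = 34.061517
  W → negative

1. -67.07219, 59.46481
2. -25.87250, -40.01218
3. 35.22858, -45.75895
4. -18.41694, -156.05806
5. -0.96053, 29.22517
6. -84.22131, -34.06152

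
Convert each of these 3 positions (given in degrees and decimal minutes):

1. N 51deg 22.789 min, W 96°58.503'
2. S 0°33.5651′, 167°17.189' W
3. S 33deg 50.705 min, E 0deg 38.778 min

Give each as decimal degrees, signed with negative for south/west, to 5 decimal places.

Point 1:
  Lat: 22.789′ = 0.379817°; total 51.379817
  N ⇒ keep positive
  Longitude: 96 + 58.503/60 = 96.975050
  W → negative
Point 2:
  φ: 33.5651′ = 0.559418°; total 0.559418
  S → negative
  Longitude: 167 + 17.189/60 = 167.286483
  W → negative
Point 3:
  φ: 33 + 50.705/60 = 33.845083
  S ⇒ negate
  λ: 38.778′ = 0.646300°; total 0.646300
  E ⇒ keep positive

1. 51.37982, -96.97505
2. -0.55942, -167.28648
3. -33.84508, 0.64630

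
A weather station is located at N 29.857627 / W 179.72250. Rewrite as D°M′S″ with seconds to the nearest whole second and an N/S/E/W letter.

29°51′27″ N, 179°43′21″ W

φ: 0.857627 × 60 = 51.45762′ → 51′, remainder × 60 = 27.46″
λ: 0.722500° → 43.35000′; 0.35000 × 60 = 21.00″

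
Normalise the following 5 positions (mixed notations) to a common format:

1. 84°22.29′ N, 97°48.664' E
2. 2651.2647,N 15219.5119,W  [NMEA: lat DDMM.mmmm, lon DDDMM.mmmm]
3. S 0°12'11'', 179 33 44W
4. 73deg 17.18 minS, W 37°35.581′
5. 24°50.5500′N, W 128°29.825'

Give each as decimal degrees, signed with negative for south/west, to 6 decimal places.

Point 1:
  Lat: 84 + 22.29/60 = 84.3715000
  N ⇒ keep positive
  λ: 48.664′ = 0.811067°; total 97.8110667
  E → positive
Point 2:
  Lat: degrees = first 2 digits = 26, minutes = 51.2647; 26 + 51.2647/60 = 26.8544117
  N → positive
  Lon: split at 3 digits → 152° and 19.5119′; 152 + 19.5119/60 = 152.3251983
  W → negative
Point 3:
  Lat: 0 + 12/60 + 11/3600 = 0.2030556
  S → negative
  Longitude: 179 + 33/60 + 44/3600 = 179.5622222
  W → negative
Point 4:
  φ: 73 + 17.18/60 = 73.2863333
  hemisphere S, so the sign is −
  λ: 37 + 35.581/60 = 37.5930167
  W ⇒ negate
Point 5:
  φ: 24 + 50.55/60 = 24.8425000
  N ⇒ keep positive
  Lon: 29.825′ = 0.497083°; total 128.4970833
  W ⇒ negate

1. 84.371500, 97.811067
2. 26.854412, -152.325198
3. -0.203056, -179.562222
4. -73.286333, -37.593017
5. 24.842500, -128.497083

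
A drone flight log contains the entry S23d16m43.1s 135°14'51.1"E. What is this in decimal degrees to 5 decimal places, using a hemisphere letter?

23.27864° S, 135.24753° E

Latitude: 16′ + 43.1″ = 16.71833′; 23 + 16.71833/60 = 23.278639
Lon: 14′ + 51.1″ = 14.85167′; 135 + 14.85167/60 = 135.247528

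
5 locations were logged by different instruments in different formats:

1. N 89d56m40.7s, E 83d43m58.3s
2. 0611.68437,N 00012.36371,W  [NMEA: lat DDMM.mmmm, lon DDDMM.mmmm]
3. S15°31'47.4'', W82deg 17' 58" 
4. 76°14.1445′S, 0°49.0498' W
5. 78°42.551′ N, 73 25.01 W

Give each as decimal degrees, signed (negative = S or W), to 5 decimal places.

Point 1:
  φ: 89 + 56/60 + 40.7/3600 = 89.944639
  N ⇒ keep positive
  λ: 83 + 43/60 + 58.3/3600 = 83.732861
  E ⇒ keep positive
Point 2:
  Lat: degrees = first 2 digits = 6, minutes = 11.68437; 6 + 11.68437/60 = 6.194740
  N ⇒ keep positive
  Lon: degrees = first 3 digits = 0, minutes = 12.36371; 0 + 12.36371/60 = 0.206062
  hemisphere W, so the sign is −
Point 3:
  Lat: 15 + 31/60 + 47.4/3600 = 15.529833
  S → negative
  Longitude: 17′ + 58″ = 17.96667′; 82 + 17.96667/60 = 82.299444
  W ⇒ negate
Point 4:
  Lat: 76 + 14.1445/60 = 76.235742
  S ⇒ negate
  Longitude: 0 + 49.0498/60 = 0.817497
  W ⇒ negate
Point 5:
  Lat: 78 + 42.551/60 = 78.709183
  N ⇒ keep positive
  Lon: 25.01′ = 0.416833°; total 73.416833
  W ⇒ negate

1. 89.94464, 83.73286
2. 6.19474, -0.20606
3. -15.52983, -82.29944
4. -76.23574, -0.81750
5. 78.70918, -73.41683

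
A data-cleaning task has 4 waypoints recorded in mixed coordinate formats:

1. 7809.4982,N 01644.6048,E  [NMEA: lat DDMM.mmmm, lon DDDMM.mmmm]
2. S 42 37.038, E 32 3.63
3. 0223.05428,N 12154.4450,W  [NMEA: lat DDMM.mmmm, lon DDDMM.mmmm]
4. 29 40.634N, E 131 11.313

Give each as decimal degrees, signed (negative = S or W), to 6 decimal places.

Point 1:
  Latitude: degrees = first 2 digits = 78, minutes = 9.4982; 78 + 9.4982/60 = 78.1583033
  N ⇒ keep positive
  Lon: split at 3 digits → 016° and 44.6048′; 16 + 44.6048/60 = 16.7434133
  E → positive
Point 2:
  Latitude: 42 + 37.038/60 = 42.6173000
  hemisphere S, so the sign is −
  λ: 3.63′ = 0.060500°; total 32.0605000
  E → positive
Point 3:
  Latitude: degrees = first 2 digits = 2, minutes = 23.05428; 2 + 23.05428/60 = 2.3842380
  N → positive
  Longitude: split at 3 digits → 121° and 54.445′; 121 + 54.445/60 = 121.9074167
  W ⇒ negate
Point 4:
  Lat: 29 + 40.634/60 = 29.6772333
  N → positive
  λ: 11.313′ = 0.188550°; total 131.1885500
  E → positive

1. 78.158303, 16.743413
2. -42.617300, 32.060500
3. 2.384238, -121.907417
4. 29.677233, 131.188550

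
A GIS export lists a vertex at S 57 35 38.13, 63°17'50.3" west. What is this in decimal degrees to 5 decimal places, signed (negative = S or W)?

-57.59393, -63.29731

Lat: 35′ + 38.13″ = 35.63550′; 57 + 35.63550/60 = 57.593925
hemisphere S, so the sign is −
Lon: 17′ + 50.3″ = 17.83833′; 63 + 17.83833/60 = 63.297306
hemisphere W, so the sign is −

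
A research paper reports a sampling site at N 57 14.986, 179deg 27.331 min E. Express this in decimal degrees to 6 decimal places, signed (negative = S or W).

57.249767, 179.455517

Lat: 57 + 14.986/60 = 57.2497667
N ⇒ keep positive
λ: 179 + 27.331/60 = 179.4555167
E → positive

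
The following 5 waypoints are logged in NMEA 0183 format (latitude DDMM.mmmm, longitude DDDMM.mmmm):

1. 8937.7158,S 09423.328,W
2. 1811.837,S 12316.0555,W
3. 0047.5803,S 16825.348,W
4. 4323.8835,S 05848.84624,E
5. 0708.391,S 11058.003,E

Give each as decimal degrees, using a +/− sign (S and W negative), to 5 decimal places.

1. -89.62860, -94.38880
2. -18.19728, -123.26759
3. -0.79301, -168.42247
4. -43.39806, 58.81410
5. -7.13985, 110.96672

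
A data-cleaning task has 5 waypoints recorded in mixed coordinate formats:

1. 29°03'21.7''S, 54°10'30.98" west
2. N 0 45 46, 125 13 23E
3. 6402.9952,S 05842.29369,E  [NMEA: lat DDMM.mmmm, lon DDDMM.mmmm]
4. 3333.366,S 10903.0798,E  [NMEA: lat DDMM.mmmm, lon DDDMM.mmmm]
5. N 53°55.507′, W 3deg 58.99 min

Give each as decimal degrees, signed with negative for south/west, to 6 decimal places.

1. -29.056028, -54.175272
2. 0.762778, 125.223056
3. -64.049920, 58.704895
4. -33.556100, 109.051330
5. 53.925117, -3.983167

Point 1:
  φ: 29° + 3/60 + 21.7/3600 = 29 + 0.050000 + 0.006028 = 29.0560278
  S ⇒ negate
  Longitude: 54° + 10/60 + 30.98/3600 = 54 + 0.166667 + 0.008606 = 54.1752722
  W → negative
Point 2:
  Latitude: 0 + 45/60 + 46/3600 = 0.7627778
  N → positive
  Longitude: 125° + 13/60 + 23/3600 = 125 + 0.216667 + 0.006389 = 125.2230556
  E ⇒ keep positive
Point 3:
  Lat: split at 2 digits → 64° and 2.9952′; 64 + 2.9952/60 = 64.0499200
  hemisphere S, so the sign is −
  Longitude: split at 3 digits → 058° and 42.29369′; 58 + 42.29369/60 = 58.7048948
  E → positive
Point 4:
  φ: split at 2 digits → 33° and 33.366′; 33 + 33.366/60 = 33.5561000
  S ⇒ negate
  Lon: degrees = first 3 digits = 109, minutes = 3.0798; 109 + 3.0798/60 = 109.0513300
  E ⇒ keep positive
Point 5:
  Lat: 53 + 55.507/60 = 53.9251167
  N ⇒ keep positive
  Longitude: 58.99′ = 0.983167°; total 3.9831667
  hemisphere W, so the sign is −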